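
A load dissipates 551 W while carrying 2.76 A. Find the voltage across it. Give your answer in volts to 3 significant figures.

200 V

The two known quantities fix the third via V = P / I.
V = 551 / 2.760 = 199.6 V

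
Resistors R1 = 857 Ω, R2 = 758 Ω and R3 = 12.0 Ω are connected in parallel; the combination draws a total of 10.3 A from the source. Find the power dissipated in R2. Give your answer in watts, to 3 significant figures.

Parallel branches share V, not I — compute V via R_eq, then use V²/R for the target branch.
1/R_eq = 1/857 + 1/758 + 1/12.0 ⇒ R_eq = 11.65 Ω
V = I_total × R_eq = 10.30 × 11.65 = 120.0 V
P_R2 = V² / R2 = (120.0)² / 758 = 19.00 W

19.0 W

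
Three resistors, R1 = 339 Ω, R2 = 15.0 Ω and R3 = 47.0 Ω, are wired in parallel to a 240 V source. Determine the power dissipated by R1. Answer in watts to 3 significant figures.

The supply voltage appears across each parallel branch — just use P = V²/R1.
P_R1 = V² / R1 = (240)² / 339 Ω = 169.9 W

170 W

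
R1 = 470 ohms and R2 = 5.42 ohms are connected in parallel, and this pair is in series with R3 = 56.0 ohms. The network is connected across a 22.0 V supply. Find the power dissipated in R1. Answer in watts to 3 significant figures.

Collapse the R1‖R2 pair into one equivalent R_p; then R_p and R3 form a series string.
R_p = (470×5.42)/(470+5.42) = 5.358 Ω
R_total = R_p + 56.0 = 5.358 + 56.0 = 61.36 Ω
I = V / R_total = 22.0 / 61.36 = 0.3586 A
Voltage across the parallel pair: V_p = I × R_p = 0.3586 × 5.358 = 1.921 V
R1 has V_p across it, so P = V_p²/R1.
P_R1 = (1.921)² / 470 = 0.007853 W

0.00785 W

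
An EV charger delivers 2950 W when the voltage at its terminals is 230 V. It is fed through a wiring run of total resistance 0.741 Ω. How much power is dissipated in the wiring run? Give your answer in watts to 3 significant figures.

Only the current and the line resistance are needed for the I²R loss.
I = P / V = 2950 / 230 = 12.83 A through the wiring run.
P_line = I² R_line = (12.83)² × 0.741 = 121.9 W

122 W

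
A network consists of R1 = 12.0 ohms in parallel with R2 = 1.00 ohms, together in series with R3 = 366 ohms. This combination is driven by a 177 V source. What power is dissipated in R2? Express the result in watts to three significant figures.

Collapse the R1‖R2 pair into one equivalent R_p; then R_p and R3 form a series string.
R_p = (12.0×1.00)/(12.0+1.00) = 0.9231 Ω
R_total = R_p + 366 = 0.9231 + 366 = 366.9 Ω
I = V / R_total = 177 / 366.9 = 0.4824 A
Voltage across the parallel pair: V_p = I × R_p = 0.4824 × 0.9231 = 0.4453 V
Use P = V²/R for R2 with V = V_p.
P_R2 = (0.4453)² / 1.00 = 0.1983 W

0.198 W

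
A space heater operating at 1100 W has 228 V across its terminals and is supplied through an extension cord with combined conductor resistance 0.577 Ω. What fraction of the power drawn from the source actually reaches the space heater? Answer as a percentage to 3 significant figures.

I = P / V = 1100 / 228 = 4.825 A through the extension cord.
P_line = I² R_line = (4.825)² × 0.577 = 13.43 W
P_source = P_load + P_line = 1100 + 13.43 = 1113 W
η = P_load / P_source = 1100 / 1113 = 0.9879

98.8 %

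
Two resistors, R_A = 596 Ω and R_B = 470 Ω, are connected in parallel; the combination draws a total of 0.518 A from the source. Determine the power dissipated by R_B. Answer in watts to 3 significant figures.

The branches share the same voltage, but only the total current is given — find V from the equivalent resistance first.
1/R_eq = 1/596 + 1/470 ⇒ R_eq = 262.8 Ω
V = I_total × R_eq = 0.5180 × 262.8 = 136.1 V
P_R_B = V² / R_B = (136.1)² / 470 = 39.42 W

39.4 W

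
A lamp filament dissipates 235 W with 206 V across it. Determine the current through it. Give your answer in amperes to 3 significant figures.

1.14 A

Rearranging the power relation for the two known quantities gives I = P / V.
I = 235 / 206 = 1.141 A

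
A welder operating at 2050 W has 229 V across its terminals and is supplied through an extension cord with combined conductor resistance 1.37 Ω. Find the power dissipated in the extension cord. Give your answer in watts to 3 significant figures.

110 W

The extension cord and load are in series, so the same current flows in both; the loss is I²R_line.
I = P / V = 2050 / 229 = 8.952 A through the extension cord.
P_line = I² R_line = (8.952)² × 1.37 = 109.8 W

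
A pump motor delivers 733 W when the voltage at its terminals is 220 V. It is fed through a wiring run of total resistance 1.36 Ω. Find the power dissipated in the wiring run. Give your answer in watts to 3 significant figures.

15.1 W

Only the current and the line resistance are needed for the I²R loss.
I = P / V = 733 / 220 = 3.332 A through the wiring run.
P_line = I² R_line = (3.332)² × 1.36 = 15.10 W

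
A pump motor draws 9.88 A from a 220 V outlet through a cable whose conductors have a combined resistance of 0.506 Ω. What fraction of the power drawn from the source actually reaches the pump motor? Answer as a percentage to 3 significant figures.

97.7 %

The cable carries the full 9.88 A.
P_line = I² R_line = (9.880)² × 0.506 = 49.39 W
P_source = V I = 220 × 9.880 = 2174 W; P_load = 2124 W
η = P_load / P_source = 2124 / 2174 = 0.9773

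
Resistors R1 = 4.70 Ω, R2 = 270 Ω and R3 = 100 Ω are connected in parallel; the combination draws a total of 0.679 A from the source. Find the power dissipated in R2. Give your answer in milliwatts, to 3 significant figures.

The branches share the same voltage, but only the total current is given — find V from the equivalent resistance first.
1/R_eq = 1/4.70 + 1/270 + 1/100 ⇒ R_eq = 4.416 Ω
V = I_total × R_eq = 0.6790 × 4.416 = 2.998 V
P_R2 = V² / R2 = (2.998)² / 270 = 0.03329 W

33.3 mW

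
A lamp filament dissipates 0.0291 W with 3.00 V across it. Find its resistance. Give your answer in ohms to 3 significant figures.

309 Ω

Rearranging the power relation for the two known quantities gives R = V² / P.
R = (3.00)² / 0.0291 = 309.3 Ω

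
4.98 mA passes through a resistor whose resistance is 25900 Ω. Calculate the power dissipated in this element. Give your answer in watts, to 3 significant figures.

Knowing I and R, the power is just I²R — no need to find V first.
P = (0.004980 A)² × 25900 Ω = 0.6423 W

0.642 W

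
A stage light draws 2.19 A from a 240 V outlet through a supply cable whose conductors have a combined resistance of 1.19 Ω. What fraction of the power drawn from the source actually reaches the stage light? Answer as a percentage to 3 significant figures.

The supply cable carries the full 2.19 A.
P_line = I² R_line = (2.190)² × 1.19 = 5.707 W
P_source = V I = 240 × 2.190 = 525.6 W; P_load = 519.9 W
η = P_load / P_source = 519.9 / 525.6 = 0.9891

98.9 %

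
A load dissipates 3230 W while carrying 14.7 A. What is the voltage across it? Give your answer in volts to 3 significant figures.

Rearranging the power relation for the two known quantities gives V = P / I.
V = 3230 / 14.70 = 219.7 V

220 V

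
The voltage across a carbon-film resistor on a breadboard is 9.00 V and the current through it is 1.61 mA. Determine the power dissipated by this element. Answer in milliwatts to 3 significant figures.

14.5 mW

With V and I both given, power follows immediately from P = V I.
P = 9.00 V × 0.001610 A = 0.01449 W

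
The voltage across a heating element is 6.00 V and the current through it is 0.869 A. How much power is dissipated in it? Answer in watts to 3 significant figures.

5.21 W

Since both terminal voltage and current are stated, P = V I gives the power in one step.
P = 6.00 V × 0.8690 A = 5.214 W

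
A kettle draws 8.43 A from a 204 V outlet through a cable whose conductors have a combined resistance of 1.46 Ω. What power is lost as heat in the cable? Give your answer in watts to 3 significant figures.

Line loss is just I²R for the cable — we know both I and R_line directly.
The cable carries the full 8.43 A.
P_line = I² R_line = (8.430)² × 1.46 = 103.8 W

104 W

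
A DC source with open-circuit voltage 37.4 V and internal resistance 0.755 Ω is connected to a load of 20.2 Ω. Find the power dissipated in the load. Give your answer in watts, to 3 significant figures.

64.3 W

Load and internal resistance form a series loop — compute the loop current, then the load power via I²R.
I = ε / (r + R) = 37.4 / (0.755 + 20.2) = 1.785 A
P_load = I² R = (1.785)² × 20.2 = 64.35 W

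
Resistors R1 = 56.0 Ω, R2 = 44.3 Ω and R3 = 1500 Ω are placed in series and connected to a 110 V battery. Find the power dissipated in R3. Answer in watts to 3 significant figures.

7.09 W

Since the resistors are in series they all carry the loop current I = V/R_total; the power in any one is I²R.
R_total = 56.0 + 44.3 + 1500 = 1600 Ω
I = V / R_total = 110 / 1600 = 0.06874 A
P_R3 = I² × R3 = (0.06874)² × 1500 = 7.087 W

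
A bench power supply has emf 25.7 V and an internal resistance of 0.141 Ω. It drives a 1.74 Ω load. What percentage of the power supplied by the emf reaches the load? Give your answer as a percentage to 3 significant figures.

η = P_load/(P_load+P_int) = I²R/(I²R+I²r) = R/(R+r) — the I² cancels for series elements.
η = R / (R + r) = 1.74 / (1.74 + 0.141) = 0.9250

92.5 %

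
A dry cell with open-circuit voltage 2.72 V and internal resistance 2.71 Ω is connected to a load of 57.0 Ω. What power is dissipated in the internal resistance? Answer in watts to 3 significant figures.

0.00562 W

The source's internal resistance is just another series element carrying I; its dissipation is I²r.
I = ε / (r + R) = 2.72 / (2.71 + 57.0) = 0.04555 A
P_int = I² r = (0.04555)² × 2.71 = 0.005624 W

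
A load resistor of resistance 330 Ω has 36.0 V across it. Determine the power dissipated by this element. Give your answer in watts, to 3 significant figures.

3.93 W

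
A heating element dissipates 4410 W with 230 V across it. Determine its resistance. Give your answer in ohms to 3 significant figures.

12.0 Ω

The two known quantities fix the third via R = V² / P.
R = (230)² / 4410 = 12.00 Ω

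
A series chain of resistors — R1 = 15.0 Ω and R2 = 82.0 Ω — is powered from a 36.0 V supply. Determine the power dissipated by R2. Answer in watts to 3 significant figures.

11.3 W

Since the resistors are in series they all carry the loop current I = V/R_total; the power in any one is I²R.
R_total = 15.0 + 82.0 = 97.00 Ω
I = V / R_total = 36.0 / 97.00 = 0.3711 A
P_R2 = I² × R2 = (0.3711)² × 82.0 = 11.29 W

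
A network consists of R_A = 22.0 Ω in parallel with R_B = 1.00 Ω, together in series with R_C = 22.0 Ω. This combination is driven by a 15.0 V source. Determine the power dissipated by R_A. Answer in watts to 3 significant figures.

0.0178 W

Combine R_A and R_B into their parallel equivalent first, reducing the network to two series resistors.
R_p = (22.0×1.00)/(22.0+1.00) = 0.9565 Ω
R_total = R_p + 22.0 = 0.9565 + 22.0 = 22.96 Ω
I = V / R_total = 15.0 / 22.96 = 0.6534 A
Voltage across the parallel pair: V_p = I × R_p = 0.6534 × 0.9565 = 0.6250 V
R_A sits across V_p; its power is V_p²/R.
P_R_A = (0.6250)² / 22.0 = 0.01776 W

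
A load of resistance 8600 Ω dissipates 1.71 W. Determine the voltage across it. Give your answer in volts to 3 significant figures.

121 V

From P = V I = I²R = V²/R, with the two given quantities we get V = √(P R).
V = √(1.71 × 8600) = 121.3 V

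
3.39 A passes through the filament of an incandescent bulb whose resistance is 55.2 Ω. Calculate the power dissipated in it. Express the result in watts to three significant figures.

634 W

With I and R stated, P = I²R applies in one step.
P = (3.390 A)² × 55.2 Ω = 634.4 W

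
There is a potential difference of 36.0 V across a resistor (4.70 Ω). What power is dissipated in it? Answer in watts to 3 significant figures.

276 W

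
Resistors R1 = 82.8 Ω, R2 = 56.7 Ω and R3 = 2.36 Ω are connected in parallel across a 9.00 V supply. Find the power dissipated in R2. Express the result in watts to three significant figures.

1.43 W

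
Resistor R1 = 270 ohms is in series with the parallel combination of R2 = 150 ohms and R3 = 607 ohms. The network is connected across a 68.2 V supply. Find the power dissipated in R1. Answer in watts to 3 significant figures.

First combine the parallel branches into one equivalent R_p, then R1 + R_p is a series pair.
R_p = (150×607)/(150+607) = 120.3 Ω
R_total = 270 + 120.3 = 390.3 Ω
I = V / R_total = 68.2 / 390.3 = 0.1747 A
All the current flows through R1; use P = I²R.
P_R1 = (0.1747)² × 270 = 8.245 W

8.24 W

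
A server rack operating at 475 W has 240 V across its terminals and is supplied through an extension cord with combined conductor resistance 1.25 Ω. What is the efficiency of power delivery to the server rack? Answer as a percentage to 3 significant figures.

I = P / V = 475 / 240 = 1.979 A through the extension cord.
P_line = I² R_line = (1.979)² × 1.25 = 4.896 W
P_source = P_load + P_line = 475.0 + 4.896 = 479.9 W
η = P_load / P_source = 475.0 / 479.9 = 0.9898

99.0 %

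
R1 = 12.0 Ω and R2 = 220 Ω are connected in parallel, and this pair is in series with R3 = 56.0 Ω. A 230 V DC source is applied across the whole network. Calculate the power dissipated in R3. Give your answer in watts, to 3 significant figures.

653 W

First find R_p for the parallel pair, then treat R_p + R3 as a series loop.
R_p = (12.0×220)/(12.0+220) = 11.38 Ω
R_total = R_p + 56.0 = 11.38 + 56.0 = 67.38 Ω
I = V / R_total = 230 / 67.38 = 3.414 A
All the supply current flows through R3; use P = I²R3.
P_R3 = (3.414)² × 56.0 = 652.5 W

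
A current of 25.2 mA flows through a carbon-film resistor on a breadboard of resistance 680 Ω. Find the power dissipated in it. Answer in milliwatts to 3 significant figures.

432 mW

The current through and the resistance of the element are both given; use P = I²R.
P = (0.02520 A)² × 680 Ω = 0.4318 W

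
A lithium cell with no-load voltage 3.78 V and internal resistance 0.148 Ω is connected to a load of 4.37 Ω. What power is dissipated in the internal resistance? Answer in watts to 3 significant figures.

r is in series with the load, so it carries the full circuit current — the loss in it is I²r.
I = ε / (r + R) = 3.78 / (0.148 + 4.37) = 0.8367 A
P_int = I² r = (0.8367)² × 0.148 = 0.1036 W

0.104 W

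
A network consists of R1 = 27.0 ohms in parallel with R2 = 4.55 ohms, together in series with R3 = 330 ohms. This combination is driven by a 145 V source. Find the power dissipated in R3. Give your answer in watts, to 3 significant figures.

Reduce the parallel combination to a single R_p; the circuit then becomes R_p in series with the remaining resistor.
R_p = (27.0×4.55)/(27.0+4.55) = 3.894 Ω
R_total = R_p + 330 = 3.894 + 330 = 333.9 Ω
I = V / R_total = 145 / 333.9 = 0.4343 A
All the supply current flows through R3; use P = I²R3.
P_R3 = (0.4343)² × 330 = 62.23 W

62.2 W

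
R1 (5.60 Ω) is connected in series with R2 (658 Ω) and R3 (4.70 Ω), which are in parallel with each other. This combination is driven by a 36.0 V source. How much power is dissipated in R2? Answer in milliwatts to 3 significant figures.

407 mW

Collapse R2‖R3 to a single equivalent, reducing the network to two series elements.
R_p = (658×4.70)/(658+4.70) = 4.667 Ω
R_total = 5.60 + 4.667 = 10.27 Ω
I = V / R_total = 36.0 / 10.27 = 3.506 A
Voltage across the parallel pair: V_p = I × R_p = 3.506 × 4.667 = 16.36 V
R2 is across V_p, so use P = V²/R for that branch.
P_R2 = (16.36)² / 658 = 0.4069 W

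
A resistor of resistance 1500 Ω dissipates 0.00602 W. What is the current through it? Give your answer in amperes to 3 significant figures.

Rearranging the power relation for the two known quantities gives I = √(P / R).
I = √(0.00602 / 1500) = 0.002003 A

0.00200 A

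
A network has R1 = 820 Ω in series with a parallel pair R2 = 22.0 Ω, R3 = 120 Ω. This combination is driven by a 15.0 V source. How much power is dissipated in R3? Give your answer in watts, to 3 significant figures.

0.000922 W

Replace R2 and R3 with their parallel equivalent so the circuit becomes R1 in series with R_p.
R_p = (22.0×120)/(22.0+120) = 18.59 Ω
R_total = 820 + 18.59 = 838.6 Ω
I = V / R_total = 15.0 / 838.6 = 0.01789 A
Voltage across the parallel pair: V_p = I × R_p = 0.01789 × 18.59 = 0.3325 V
R3 is across V_p, so use P = V²/R for that branch.
P_R3 = (0.3325)² / 120 = 0.0009216 W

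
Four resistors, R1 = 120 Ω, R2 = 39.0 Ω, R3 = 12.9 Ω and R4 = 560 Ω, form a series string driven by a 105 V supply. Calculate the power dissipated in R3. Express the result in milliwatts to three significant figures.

266 mW

Every series element carries the same I. Get I from the total resistance, then P = I² × R3.
R_total = 120 + 39.0 + 12.9 + 560 = 731.9 Ω
I = V / R_total = 105 / 731.9 = 0.1435 A
P_R3 = I² × R3 = (0.1435)² × 12.9 = 0.2655 W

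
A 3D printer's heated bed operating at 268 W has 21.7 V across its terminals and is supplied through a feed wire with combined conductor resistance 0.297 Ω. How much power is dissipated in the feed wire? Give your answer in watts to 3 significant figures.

45.3 W

Line loss is just I²R for the cable — we know both I and R_line directly.
I = P / V = 268 / 21.7 = 12.35 A through the feed wire.
P_line = I² R_line = (12.35)² × 0.297 = 45.30 W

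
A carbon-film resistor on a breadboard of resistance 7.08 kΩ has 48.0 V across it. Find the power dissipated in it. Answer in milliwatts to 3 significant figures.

325 mW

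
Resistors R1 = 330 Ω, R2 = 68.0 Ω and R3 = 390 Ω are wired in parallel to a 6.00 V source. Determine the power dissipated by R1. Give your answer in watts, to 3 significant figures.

Parallel branches share the same voltage; P = V²/R gives the branch power in one step.
P_R1 = V² / R1 = (6.00)² / 330 Ω = 0.1091 W

0.109 W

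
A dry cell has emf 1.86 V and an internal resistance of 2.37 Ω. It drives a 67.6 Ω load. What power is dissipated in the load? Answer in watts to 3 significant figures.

0.0478 W

Load and internal resistance form a series loop — compute the loop current, then the load power via I²R.
I = ε / (r + R) = 1.86 / (2.37 + 67.6) = 0.02658 A
P_load = I² R = (0.02658)² × 67.6 = 0.04777 W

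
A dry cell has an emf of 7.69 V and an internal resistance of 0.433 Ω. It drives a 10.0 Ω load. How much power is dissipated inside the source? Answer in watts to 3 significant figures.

0.235 W

The source's internal resistance is just another series element carrying I; its dissipation is I²r.
I = ε / (r + R) = 7.69 / (0.433 + 10.0) = 0.7371 A
P_int = I² r = (0.7371)² × 0.433 = 0.2352 W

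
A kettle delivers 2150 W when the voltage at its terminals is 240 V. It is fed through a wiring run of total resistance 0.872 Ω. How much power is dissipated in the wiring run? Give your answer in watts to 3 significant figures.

70.0 W

The wiring run is a series resistance carrying the load current; its dissipation is I²R_line.
I = P / V = 2150 / 240 = 8.958 A through the wiring run.
P_line = I² R_line = (8.958)² × 0.872 = 69.98 W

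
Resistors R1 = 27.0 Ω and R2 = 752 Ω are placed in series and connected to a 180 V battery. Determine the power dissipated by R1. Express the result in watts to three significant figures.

Every series element carries the same I. Get I from the total resistance, then P = I² × R1.
R_total = 27.0 + 752 = 779.0 Ω
I = V / R_total = 180 / 779.0 = 0.2311 A
P_R1 = I² × R1 = (0.2311)² × 27.0 = 1.442 W

1.44 W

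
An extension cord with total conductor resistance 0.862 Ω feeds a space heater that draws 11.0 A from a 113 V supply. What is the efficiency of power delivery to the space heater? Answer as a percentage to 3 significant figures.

The extension cord carries the full 11.0 A.
P_line = I² R_line = (11.00)² × 0.862 = 104.3 W
P_source = V I = 113 × 11.00 = 1243 W; P_load = 1139 W
η = P_load / P_source = 1139 / 1243 = 0.9161

91.6 %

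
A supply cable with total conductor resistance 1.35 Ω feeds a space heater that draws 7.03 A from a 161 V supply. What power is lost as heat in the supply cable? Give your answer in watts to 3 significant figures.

Only the current and the line resistance are needed for the I²R loss.
The supply cable carries the full 7.03 A.
P_line = I² R_line = (7.030)² × 1.35 = 66.72 W

66.7 W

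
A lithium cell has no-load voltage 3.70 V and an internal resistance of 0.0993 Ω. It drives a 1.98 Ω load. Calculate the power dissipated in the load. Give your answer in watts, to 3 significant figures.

6.27 W

Find the circuit current first, then P = I²R for the load (series elements share I).
I = ε / (r + R) = 3.70 / (0.0993 + 1.98) = 1.779 A
P_load = I² R = (1.779)² × 1.98 = 6.270 W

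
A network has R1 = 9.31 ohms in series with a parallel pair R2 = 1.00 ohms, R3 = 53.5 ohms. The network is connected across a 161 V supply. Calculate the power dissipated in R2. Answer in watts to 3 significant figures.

236 W

Reduce the parallel pair to R_p first; the network is then a simple series string.
R_p = (1.00×53.5)/(1.00+53.5) = 0.9817 Ω
R_total = 9.31 + 0.9817 = 10.29 Ω
I = V / R_total = 161 / 10.29 = 15.64 A
Voltage across the parallel pair: V_p = I × R_p = 15.64 × 0.9817 = 15.36 V
R2 is across V_p, so use P = V²/R for that branch.
P_R2 = (15.36)² / 1.00 = 235.8 W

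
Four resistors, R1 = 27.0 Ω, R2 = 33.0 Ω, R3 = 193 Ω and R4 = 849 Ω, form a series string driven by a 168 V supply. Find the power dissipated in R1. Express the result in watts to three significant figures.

0.628 W

In a series string the same current flows through every resistor — find that current, then P = I²R for the one we want.
R_total = 27.0 + 33.0 + 193 + 849 = 1102 Ω
I = V / R_total = 168 / 1102 = 0.1525 A
P_R1 = I² × R1 = (0.1525)² × 27.0 = 0.6275 W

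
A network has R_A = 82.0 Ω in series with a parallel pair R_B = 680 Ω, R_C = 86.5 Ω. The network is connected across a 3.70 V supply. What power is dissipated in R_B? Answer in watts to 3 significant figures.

Collapse R_B‖R_C to a single equivalent, reducing the network to two series elements.
R_p = (680×86.5)/(680+86.5) = 76.74 Ω
R_total = 82.0 + 76.74 = 158.7 Ω
I = V / R_total = 3.70 / 158.7 = 0.02331 A
Voltage across the parallel pair: V_p = I × R_p = 0.02331 × 76.74 = 1.789 V
R_B sees V_p directly, so P = V_p² / R_B.
P_R_B = (1.789)² / 680 = 0.004705 W

0.00470 W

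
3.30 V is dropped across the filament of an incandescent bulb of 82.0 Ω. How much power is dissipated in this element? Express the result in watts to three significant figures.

0.133 W

With V across and R both known, P = V²/R gives the dissipation directly.
P = (3.30 V)² / 82.0 Ω = 0.1328 W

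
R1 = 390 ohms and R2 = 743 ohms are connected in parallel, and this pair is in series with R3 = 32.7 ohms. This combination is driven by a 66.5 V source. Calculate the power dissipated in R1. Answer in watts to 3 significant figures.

Collapse the R1‖R2 pair into one equivalent R_p; then R_p and R3 form a series string.
R_p = (390×743)/(390+743) = 255.8 Ω
R_total = R_p + 32.7 = 255.8 + 32.7 = 288.5 Ω
I = V / R_total = 66.5 / 288.5 = 0.2305 A
Voltage across the parallel pair: V_p = I × R_p = 0.2305 × 255.8 = 58.96 V
R1 sits across V_p; its power is V_p²/R.
P_R1 = (58.96)² / 390 = 8.914 W

8.91 W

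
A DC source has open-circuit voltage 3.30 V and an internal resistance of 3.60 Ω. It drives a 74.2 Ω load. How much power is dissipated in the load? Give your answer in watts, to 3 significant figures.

Load and internal resistance form a series loop — compute the loop current, then the load power via I²R.
I = ε / (r + R) = 3.30 / (3.60 + 74.2) = 0.04242 A
P_load = I² R = (0.04242)² × 74.2 = 0.1335 W

0.133 W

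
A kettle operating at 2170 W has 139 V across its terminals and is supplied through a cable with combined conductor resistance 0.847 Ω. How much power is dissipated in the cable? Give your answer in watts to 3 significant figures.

Only the current and the line resistance are needed for the I²R loss.
I = P / V = 2170 / 139 = 15.61 A through the cable.
P_line = I² R_line = (15.61)² × 0.847 = 206.4 W

206 W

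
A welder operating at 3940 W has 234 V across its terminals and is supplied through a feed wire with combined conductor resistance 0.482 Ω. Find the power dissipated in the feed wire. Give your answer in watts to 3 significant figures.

137 W

Line loss is just I²R for the cable — we know both I and R_line directly.
I = P / V = 3940 / 234 = 16.84 A through the feed wire.
P_line = I² R_line = (16.84)² × 0.482 = 136.6 W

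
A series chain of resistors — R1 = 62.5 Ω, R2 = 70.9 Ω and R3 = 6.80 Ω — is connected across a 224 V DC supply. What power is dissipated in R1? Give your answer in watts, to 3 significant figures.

The current is common to all series resistors; compute it, then apply P = I²R for the target.
R_total = 62.5 + 70.9 + 6.80 = 140.2 Ω
I = V / R_total = 224 / 140.2 = 1.598 A
P_R1 = I² × R1 = (1.598)² × 62.5 = 159.5 W

160 W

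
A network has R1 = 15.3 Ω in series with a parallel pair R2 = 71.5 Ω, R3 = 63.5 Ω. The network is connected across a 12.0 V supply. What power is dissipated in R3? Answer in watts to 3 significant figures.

1.07 W

First combine the parallel branches into one equivalent R_p, then R1 + R_p is a series pair.
R_p = (71.5×63.5)/(71.5+63.5) = 33.63 Ω
R_total = 15.3 + 33.63 = 48.93 Ω
I = V / R_total = 12.0 / 48.93 = 0.2452 A
Voltage across the parallel pair: V_p = I × R_p = 0.2452 × 33.63 = 8.248 V
With V_p across R3, its power is V_p²/R3.
P_R3 = (8.248)² / 63.5 = 1.071 W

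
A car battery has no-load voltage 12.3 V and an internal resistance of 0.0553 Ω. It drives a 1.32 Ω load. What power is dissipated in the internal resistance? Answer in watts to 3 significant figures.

The source's internal resistance is just another series element carrying I; its dissipation is I²r.
I = ε / (r + R) = 12.3 / (0.0553 + 1.32) = 8.944 A
P_int = I² r = (8.944)² × 0.0553 = 4.423 W

4.42 W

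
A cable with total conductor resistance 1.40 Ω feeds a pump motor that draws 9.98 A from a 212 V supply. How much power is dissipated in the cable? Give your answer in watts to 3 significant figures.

The cable and load are in series, so the same current flows in both; the loss is I²R_line.
The cable carries the full 9.98 A.
P_line = I² R_line = (9.980)² × 1.40 = 139.4 W

139 W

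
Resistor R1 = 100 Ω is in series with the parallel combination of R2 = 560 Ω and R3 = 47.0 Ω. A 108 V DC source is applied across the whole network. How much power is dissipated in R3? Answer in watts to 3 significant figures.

22.7 W

First combine the parallel branches into one equivalent R_p, then R1 + R_p is a series pair.
R_p = (560×47.0)/(560+47.0) = 43.36 Ω
R_total = 100 + 43.36 = 143.4 Ω
I = V / R_total = 108 / 143.4 = 0.7533 A
Voltage across the parallel pair: V_p = I × R_p = 0.7533 × 43.36 = 32.67 V
With V_p across R3, its power is V_p²/R3.
P_R3 = (32.67)² / 47.0 = 22.70 W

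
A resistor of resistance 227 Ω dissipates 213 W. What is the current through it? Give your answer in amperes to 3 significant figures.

0.969 A

Rearranging the power relation for the two known quantities gives I = √(P / R).
I = √(213 / 227) = 0.9687 A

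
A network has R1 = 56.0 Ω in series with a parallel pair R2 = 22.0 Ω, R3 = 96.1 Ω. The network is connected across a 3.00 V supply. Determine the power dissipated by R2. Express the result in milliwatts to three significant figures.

24.0 mW

Collapse R2‖R3 to a single equivalent, reducing the network to two series elements.
R_p = (22.0×96.1)/(22.0+96.1) = 17.90 Ω
R_total = 56.0 + 17.90 = 73.90 Ω
I = V / R_total = 3.00 / 73.90 = 0.04059 A
Voltage across the parallel pair: V_p = I × R_p = 0.04059 × 17.90 = 0.7267 V
R2 sees V_p directly, so P = V_p² / R2.
P_R2 = (0.7267)² / 22.0 = 0.02401 W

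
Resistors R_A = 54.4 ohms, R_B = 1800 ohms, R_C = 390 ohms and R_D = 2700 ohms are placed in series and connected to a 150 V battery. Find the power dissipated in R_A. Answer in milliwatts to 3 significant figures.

The current is common to all series resistors; compute it, then apply P = I²R for the target.
R_total = 54.4 + 1800 + 390 + 2700 = 4944 Ω
I = V / R_total = 150 / 4944 = 0.03034 A
P_R_A = I² × R_A = (0.03034)² × 54.4 = 0.05007 W

50.1 mW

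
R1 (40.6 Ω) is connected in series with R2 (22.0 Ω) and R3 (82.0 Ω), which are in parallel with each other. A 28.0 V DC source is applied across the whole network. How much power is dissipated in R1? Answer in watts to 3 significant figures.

9.48 W

Collapse R2‖R3 to a single equivalent, reducing the network to two series elements.
R_p = (22.0×82.0)/(22.0+82.0) = 17.35 Ω
R_total = 40.6 + 17.35 = 57.95 Ω
I = V / R_total = 28.0 / 57.95 = 0.4832 A
R1 carries the full series current, so P = I²R.
P_R1 = (0.4832)² × 40.6 = 9.480 W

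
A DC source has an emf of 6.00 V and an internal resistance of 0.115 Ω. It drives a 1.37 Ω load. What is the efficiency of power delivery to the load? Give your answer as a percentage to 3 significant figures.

Efficiency is P_load / P_total. With a series r and R sharing the same I, P = I²R for each, so η = R/(R+r).
η = R / (R + r) = 1.37 / (1.37 + 0.115) = 0.9226

92.3 %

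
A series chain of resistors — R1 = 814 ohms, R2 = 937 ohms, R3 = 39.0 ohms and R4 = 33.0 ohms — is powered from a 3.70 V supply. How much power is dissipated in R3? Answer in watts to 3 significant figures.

0.000161 W

The current is common to all series resistors; compute it, then apply P = I²R for the target.
R_total = 814 + 937 + 39.0 + 33.0 = 1823 Ω
I = V / R_total = 3.70 / 1823 = 0.002030 A
P_R3 = I² × R3 = (0.002030)² × 39.0 = 0.0001607 W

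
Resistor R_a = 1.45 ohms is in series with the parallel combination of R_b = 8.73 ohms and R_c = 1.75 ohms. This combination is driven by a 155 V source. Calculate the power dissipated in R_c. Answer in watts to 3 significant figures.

3450 W

Collapse R_b‖R_c to a single equivalent, reducing the network to two series elements.
R_p = (8.73×1.75)/(8.73+1.75) = 1.458 Ω
R_total = 1.45 + 1.458 = 2.908 Ω
I = V / R_total = 155 / 2.908 = 53.31 A
Voltage across the parallel pair: V_p = I × R_p = 53.31 × 1.458 = 77.71 V
R_c sees V_p directly, so P = V_p² / R_c.
P_R_c = (77.71)² / 1.75 = 3451 W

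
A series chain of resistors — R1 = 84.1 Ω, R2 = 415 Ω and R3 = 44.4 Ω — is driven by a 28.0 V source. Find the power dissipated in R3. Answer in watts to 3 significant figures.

0.118 W

Every series element carries the same I. Get I from the total resistance, then P = I² × R3.
R_total = 84.1 + 415 + 44.4 = 543.5 Ω
I = V / R_total = 28.0 / 543.5 = 0.05152 A
P_R3 = I² × R3 = (0.05152)² × 44.4 = 0.1178 W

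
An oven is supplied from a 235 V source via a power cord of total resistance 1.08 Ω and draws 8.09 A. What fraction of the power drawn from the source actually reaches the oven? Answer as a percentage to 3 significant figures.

The power cord carries the full 8.09 A.
P_line = I² R_line = (8.090)² × 1.08 = 70.68 W
P_source = V I = 235 × 8.090 = 1901 W; P_load = 1830 W
η = P_load / P_source = 1830 / 1901 = 0.9628

96.3 %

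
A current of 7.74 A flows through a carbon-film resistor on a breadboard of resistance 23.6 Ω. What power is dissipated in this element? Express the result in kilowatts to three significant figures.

1.41 kW

With I and R stated, P = I²R applies in one step.
P = (7.740 A)² × 23.6 Ω = 1414 W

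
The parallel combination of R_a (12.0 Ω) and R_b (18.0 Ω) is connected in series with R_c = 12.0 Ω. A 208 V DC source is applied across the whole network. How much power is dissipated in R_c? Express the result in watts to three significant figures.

Collapse the R_a‖R_b pair into one equivalent R_p; then R_p and R_c form a series string.
R_p = (12.0×18.0)/(12.0+18.0) = 7.200 Ω
R_total = R_p + 12.0 = 7.200 + 12.0 = 19.20 Ω
I = V / R_total = 208 / 19.20 = 10.83 A
All the supply current flows through R_c; use P = I²R_c.
P_R_c = (10.83)² × 12.0 = 1408 W

1410 W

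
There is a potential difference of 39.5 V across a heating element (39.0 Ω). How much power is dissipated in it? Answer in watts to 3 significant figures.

40.0 W

Voltage and resistance are given, so P = V²/R is the one-step route.
P = (39.5 V)² / 39.0 Ω = 40.01 W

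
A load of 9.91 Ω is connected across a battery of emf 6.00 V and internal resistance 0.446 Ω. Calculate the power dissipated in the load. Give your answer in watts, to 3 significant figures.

Find the circuit current first, then P = I²R for the load (series elements share I).
I = ε / (r + R) = 6.00 / (0.446 + 9.91) = 0.5794 A
P_load = I² R = (0.5794)² × 9.91 = 3.327 W

3.33 W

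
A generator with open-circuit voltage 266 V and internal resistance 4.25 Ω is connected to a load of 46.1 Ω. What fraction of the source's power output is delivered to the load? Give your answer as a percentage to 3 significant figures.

91.6 %

The source delivers εI, of which I²R reaches the load and I²r is lost; since I is common, η = R/(R+r).
η = R / (R + r) = 46.1 / (46.1 + 4.25) = 0.9156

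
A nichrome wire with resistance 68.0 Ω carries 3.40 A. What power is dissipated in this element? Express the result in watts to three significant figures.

The current through and the resistance of the element are both given; use P = I²R.
P = (3.400 A)² × 68.0 Ω = 786.1 W

786 W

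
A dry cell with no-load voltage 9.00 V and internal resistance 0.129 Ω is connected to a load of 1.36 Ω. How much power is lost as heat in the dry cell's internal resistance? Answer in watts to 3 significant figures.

4.71 W

The source's internal resistance is just another series element carrying I; its dissipation is I²r.
I = ε / (r + R) = 9.00 / (0.129 + 1.36) = 6.044 A
P_int = I² r = (6.044)² × 0.129 = 4.713 W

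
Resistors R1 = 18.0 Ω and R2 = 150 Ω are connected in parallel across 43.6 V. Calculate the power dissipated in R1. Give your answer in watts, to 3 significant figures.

Every branch has 43.6 V across it, so for R1 the power is simply V²/R.
P_R1 = V² / R1 = (43.6)² / 18.0 Ω = 105.6 W

106 W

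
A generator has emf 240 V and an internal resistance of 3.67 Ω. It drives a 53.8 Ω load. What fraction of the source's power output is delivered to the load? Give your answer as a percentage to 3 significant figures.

η = P_load/(P_load+P_int) = I²R/(I²R+I²r) = R/(R+r) — the I² cancels for series elements.
η = R / (R + r) = 53.8 / (53.8 + 3.67) = 0.9361

93.6 %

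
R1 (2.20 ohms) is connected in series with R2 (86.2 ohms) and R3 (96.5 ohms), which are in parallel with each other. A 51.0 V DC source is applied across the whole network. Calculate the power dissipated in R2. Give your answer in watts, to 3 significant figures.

27.5 W

Replace R2 and R3 with their parallel equivalent so the circuit becomes R1 in series with R_p.
R_p = (86.2×96.5)/(86.2+96.5) = 45.53 Ω
R_total = 2.20 + 45.53 = 47.73 Ω
I = V / R_total = 51.0 / 47.73 = 1.069 A
Voltage across the parallel pair: V_p = I × R_p = 1.069 × 45.53 = 48.65 V
R2 sees V_p directly, so P = V_p² / R2.
P_R2 = (48.65)² / 86.2 = 27.46 W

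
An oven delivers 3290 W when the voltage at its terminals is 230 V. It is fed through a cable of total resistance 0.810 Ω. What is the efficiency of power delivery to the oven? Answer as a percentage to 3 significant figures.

95.2 %

I = P / V = 3290 / 230 = 14.30 A through the cable.
P_line = I² R_line = (14.30)² × 0.810 = 165.7 W
P_source = P_load + P_line = 3290 + 165.7 = 3456 W
η = P_load / P_source = 3290 / 3456 = 0.9520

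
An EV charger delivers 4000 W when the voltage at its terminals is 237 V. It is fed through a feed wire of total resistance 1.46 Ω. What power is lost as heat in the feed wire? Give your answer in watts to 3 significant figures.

The feed wire is a series resistance carrying the load current; its dissipation is I²R_line.
I = P / V = 4000 / 237 = 16.88 A through the feed wire.
P_line = I² R_line = (16.88)² × 1.46 = 415.9 W

416 W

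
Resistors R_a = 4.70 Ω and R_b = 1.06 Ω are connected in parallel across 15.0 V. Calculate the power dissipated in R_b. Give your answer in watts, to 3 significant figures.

212 W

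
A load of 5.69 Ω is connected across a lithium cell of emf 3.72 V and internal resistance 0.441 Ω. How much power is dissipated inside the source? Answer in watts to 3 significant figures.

Internal loss is I²r, with I set by the total series resistance r+R.
I = ε / (r + R) = 3.72 / (0.441 + 5.69) = 0.6068 A
P_int = I² r = (0.6068)² × 0.441 = 0.1624 W

0.162 W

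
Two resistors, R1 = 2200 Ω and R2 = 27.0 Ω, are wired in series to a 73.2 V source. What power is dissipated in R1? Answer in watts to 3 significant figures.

Since the resistors are in series they all carry the loop current I = V/R_total; the power in any one is I²R.
R_total = 2200 + 27.0 = 2227 Ω
I = V / R_total = 73.2 / 2227 = 0.03287 A
P_R1 = I² × R1 = (0.03287)² × 2200 = 2.377 W

2.38 W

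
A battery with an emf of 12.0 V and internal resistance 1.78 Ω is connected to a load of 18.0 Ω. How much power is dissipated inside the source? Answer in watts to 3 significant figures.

r is in series with the load, so it carries the full circuit current — the loss in it is I²r.
I = ε / (r + R) = 12.0 / (1.78 + 18.0) = 0.6067 A
P_int = I² r = (0.6067)² × 1.78 = 0.6551 W

0.655 W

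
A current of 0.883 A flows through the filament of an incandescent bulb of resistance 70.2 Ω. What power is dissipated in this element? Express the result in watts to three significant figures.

Knowing I and R, the power is just I²R — no need to find V first.
P = (0.8830 A)² × 70.2 Ω = 54.73 W

54.7 W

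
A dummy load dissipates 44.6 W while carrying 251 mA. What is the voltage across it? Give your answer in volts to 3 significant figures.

178 V

Rearranging the power relation for the two known quantities gives V = P / I.
V = 44.6 / 0.2510 = 177.7 V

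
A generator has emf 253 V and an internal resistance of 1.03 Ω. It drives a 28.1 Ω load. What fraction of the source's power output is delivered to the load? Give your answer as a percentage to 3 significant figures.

96.5 %

Both r and R carry the same current, so the power split is just the resistance split: η = R/(R+r).
η = R / (R + r) = 28.1 / (28.1 + 1.03) = 0.9646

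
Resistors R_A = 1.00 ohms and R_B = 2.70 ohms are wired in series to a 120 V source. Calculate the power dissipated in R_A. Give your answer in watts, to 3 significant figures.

1050 W

Every series element carries the same I. Get I from the total resistance, then P = I² × R_A.
R_total = 1.00 + 2.70 = 3.700 Ω
I = V / R_total = 120 / 3.700 = 32.43 A
P_R_A = I² × R_A = (32.43)² × 1.00 = 1052 W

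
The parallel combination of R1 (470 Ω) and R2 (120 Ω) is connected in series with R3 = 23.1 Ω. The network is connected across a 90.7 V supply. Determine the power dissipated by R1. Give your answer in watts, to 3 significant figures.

Combine R1 and R2 into their parallel equivalent first, reducing the network to two series resistors.
R_p = (470×120)/(470+120) = 95.59 Ω
R_total = R_p + 23.1 = 95.59 + 23.1 = 118.7 Ω
I = V / R_total = 90.7 / 118.7 = 0.7642 A
Voltage across the parallel pair: V_p = I × R_p = 0.7642 × 95.59 = 73.05 V
R1 has V_p across it, so P = V_p²/R1.
P_R1 = (73.05)² / 470 = 11.35 W

11.4 W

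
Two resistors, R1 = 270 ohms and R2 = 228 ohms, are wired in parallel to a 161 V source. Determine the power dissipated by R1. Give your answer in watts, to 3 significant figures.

Every branch has 161 V across it, so for R1 the power is simply V²/R.
P_R1 = V² / R1 = (161)² / 270 Ω = 96.00 W

96.0 W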